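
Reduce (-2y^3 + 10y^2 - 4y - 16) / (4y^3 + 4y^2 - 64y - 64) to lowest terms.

(-y + 2)/(2y + 8)

Apply the Euclidean algorithm:
  -2y^3 + 10y^2 - 4y - 16 = (-1/2)(4y^3 + 4y^2 - 64y - 64) + (12y^2 - 36y - 48)
  4y^3 + 4y^2 - 64y - 64 = ((1/3)y + 4/3)(12y^2 - 36y - 48) + (0)
Last nonzero remainder: 12y^2 - 36y - 48. Dividing through by 12 gives the monic gcd y^2 - 3y - 4.
Cancel y^2 - 3y - 4 from numerator and denominator to get the reduced form.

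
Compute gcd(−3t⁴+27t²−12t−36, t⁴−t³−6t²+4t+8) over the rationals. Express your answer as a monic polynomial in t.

t³−3t²+4

Apply the Euclidean algorithm:
  −3t⁴+27t²−12t−36 = (−3)(t⁴−t³−6t²+4t+8) + (−3t³+9t²−12)
  t⁴−t³−6t²+4t+8 = (−(1/3)t−2/3)(−3t³+9t²−12) + (0)
Last nonzero remainder: −3t³+9t²−12. Dividing through by −3 gives the monic gcd t³−3t²+4.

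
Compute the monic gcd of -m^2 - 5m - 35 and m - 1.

1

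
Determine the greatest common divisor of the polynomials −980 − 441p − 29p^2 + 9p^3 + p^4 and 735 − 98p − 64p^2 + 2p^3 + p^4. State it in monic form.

−245 − 49p + 5p^2 + p^3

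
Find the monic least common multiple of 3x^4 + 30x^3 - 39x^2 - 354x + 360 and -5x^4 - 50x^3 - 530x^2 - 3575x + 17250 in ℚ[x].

Repeated division with remainder:
  3x^4 + 30x^3 - 39x^2 - 354x + 360 = (-3/5)(-5x^4 - 50x^3 - 530x^2 - 3575x + 17250) + (-357x^2 - 2499x + 10710)
  -5x^4 - 50x^3 - 530x^2 - 3575x + 17250 = ((5/357)x^2 + (5/119)x + 575/357)(-357x^2 - 2499x + 10710) + (0)
Last nonzero remainder: -357x^2 - 2499x + 10710. Dividing through by -357 gives the monic gcd x^2 + 7x - 30.
Then lcm(f, g) = f·g / gcd(f, g); expanding and making the result monic gives the answer.

x^6 + 13x^5 + 132x^4 + 993x^3 - 1729x^2 - 13210x + 13800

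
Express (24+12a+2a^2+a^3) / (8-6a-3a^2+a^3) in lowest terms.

(12+a^2)/(4-5a+a^2)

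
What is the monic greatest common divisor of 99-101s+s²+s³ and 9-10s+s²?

9-10s+s²

Apply the Euclidean algorithm:
  s³+s²-101s+99 = (s+11)(s²-10s+9) + (0)
The last nonzero remainder s²-10s+9 is already monic.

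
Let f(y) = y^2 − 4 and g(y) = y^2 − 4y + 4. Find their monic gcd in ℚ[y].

y − 2

Repeated division with remainder:
  y^2 − 4 = (y^2 − 4y + 4) + (4y − 8)
  y^2 − 4y + 4 = ((1/4)y − 1/2)(4y − 8) + (0)
Last nonzero remainder: 4y − 8. Dividing through by 4 gives the monic gcd y − 2.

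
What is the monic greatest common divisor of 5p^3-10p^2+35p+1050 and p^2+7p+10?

p+5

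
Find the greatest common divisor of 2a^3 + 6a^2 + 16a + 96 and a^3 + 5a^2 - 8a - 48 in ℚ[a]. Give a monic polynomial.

Apply the Euclidean algorithm:
  2a^3 + 6a^2 + 16a + 96 = (2)(a^3 + 5a^2 - 8a - 48) + (-4a^2 + 32a + 192)
  a^3 + 5a^2 - 8a - 48 = (-(1/4)a - 13/4)(-4a^2 + 32a + 192) + (144a + 576)
  -4a^2 + 32a + 192 = (-(1/36)a + 1/3)(144a + 576) + (0)
Last nonzero remainder: 144a + 576. Dividing through by 144 gives the monic gcd a + 4.

a + 4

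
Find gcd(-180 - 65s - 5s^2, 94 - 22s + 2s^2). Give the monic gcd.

1

Euclidean algorithm in ℚ[s]:
  -5s^2 - 65s - 180 = (-5/2)(2s^2 - 22s + 94) + (-120s + 55)
  2s^2 - 22s + 94 = (-(1/60)s + 253/1440)(-120s + 55) + (24289/288)
  -120s + 55 = (-(34560/24289)s + 15840/24289)(24289/288) + (0)
The last nonzero remainder is the constant 24289/288, so the polynomials are coprime and gcd = 1.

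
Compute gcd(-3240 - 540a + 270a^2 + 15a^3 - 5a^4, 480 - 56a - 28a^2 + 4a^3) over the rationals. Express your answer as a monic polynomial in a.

-6 + a

Euclidean algorithm in ℚ[a]:
  -5a^4 + 15a^3 + 270a^2 - 540a - 3240 = (-(5/4)a - 5)(4a^3 - 28a^2 - 56a + 480) + (60a^2 - 220a - 840)
  4a^3 - 28a^2 - 56a + 480 = ((1/15)a - 2/9)(60a^2 - 220a - 840) + (-(440/9)a + 880/3)
  60a^2 - 220a - 840 = (-(27/22)a - 63/22)(-(440/9)a + 880/3) + (0)
Last nonzero remainder: -(440/9)a + 880/3. Dividing through by -440/9 gives the monic gcd a - 6.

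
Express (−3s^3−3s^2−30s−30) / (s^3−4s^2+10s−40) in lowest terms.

Euclidean algorithm in ℚ[s]:
  −3s^3−3s^2−30s−30 = (−3)(s^3−4s^2+10s−40) + (−15s^2−150)
  s^3−4s^2+10s−40 = (−(1/15)s+4/15)(−15s^2−150) + (0)
Last nonzero remainder: −15s^2−150. Dividing through by −15 gives the monic gcd s^2+10.
Cancel s^2+10 from numerator and denominator to get the reduced form.

(−3s−3)/(s−4)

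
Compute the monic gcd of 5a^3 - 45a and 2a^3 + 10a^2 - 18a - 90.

a^2 - 9

Apply the Euclidean algorithm:
  5a^3 - 45a = (5/2)(2a^3 + 10a^2 - 18a - 90) + (-25a^2 + 225)
  2a^3 + 10a^2 - 18a - 90 = (-(2/25)a - 2/5)(-25a^2 + 225) + (0)
Last nonzero remainder: -25a^2 + 225. Dividing through by -25 gives the monic gcd a^2 - 9.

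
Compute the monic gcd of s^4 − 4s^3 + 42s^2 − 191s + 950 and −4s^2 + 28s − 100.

s^2 − 7s + 25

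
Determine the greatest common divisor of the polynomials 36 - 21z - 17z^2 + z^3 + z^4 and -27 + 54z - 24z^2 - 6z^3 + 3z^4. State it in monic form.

Apply the Euclidean algorithm:
  z^4 + z^3 - 17z^2 - 21z + 36 = (1/3)(3z^4 - 6z^3 - 24z^2 + 54z - 27) + (3z^3 - 9z^2 - 39z + 45)
  3z^4 - 6z^3 - 24z^2 + 54z - 27 = (z + 1)(3z^3 - 9z^2 - 39z + 45) + (24z^2 + 48z - 72)
  3z^3 - 9z^2 - 39z + 45 = ((1/8)z - 5/8)(24z^2 + 48z - 72) + (0)
Last nonzero remainder: 24z^2 + 48z - 72. Dividing through by 24 gives the monic gcd z^2 + 2z - 3.

-3 + 2z + z^2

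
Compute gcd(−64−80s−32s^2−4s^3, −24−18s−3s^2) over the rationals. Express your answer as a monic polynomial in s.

Apply the Euclidean algorithm:
  −4s^3−32s^2−80s−64 = ((4/3)s+8/3)(−3s^2−18s−24) + (0)
Last nonzero remainder: −3s^2−18s−24. Dividing through by −3 gives the monic gcd s^2+6s+8.

8+6s+s^2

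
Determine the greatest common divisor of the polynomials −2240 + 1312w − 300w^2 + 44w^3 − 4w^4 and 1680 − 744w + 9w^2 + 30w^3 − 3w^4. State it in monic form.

16 − 8w + w^2

By polynomial division,
  −4w^4 + 44w^3 − 300w^2 + 1312w − 2240 = (4/3)(−3w^4 + 30w^3 + 9w^2 − 744w + 1680) + (4w^3 − 312w^2 + 2304w − 4480)
  −3w^4 + 30w^3 + 9w^2 − 744w + 1680 = (−(3/4)w − 51)(4w^3 − 312w^2 + 2304w − 4480) + (−14175w^2 + 113400w − 226800)
  4w^3 − 312w^2 + 2304w − 4480 = (−(4/14175)w + 8/405)(−14175w^2 + 113400w − 226800) + (0)
Last nonzero remainder: −14175w^2 + 113400w − 226800. Dividing through by −14175 gives the monic gcd w^2 − 8w + 16.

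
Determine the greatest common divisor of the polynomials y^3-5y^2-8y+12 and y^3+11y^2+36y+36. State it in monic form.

Apply the Euclidean algorithm:
  y^3-5y^2-8y+12 = (y^3+11y^2+36y+36) + (-16y^2-44y-24)
  y^3+11y^2+36y+36 = (-(1/16)y-33/64)(-16y^2-44y-24) + ((189/16)y+189/8)
  -16y^2-44y-24 = (-(256/189)y-64/63)((189/16)y+189/8) + (0)
Last nonzero remainder: (189/16)y+189/8. Dividing through by 189/16 gives the monic gcd y+2.

y+2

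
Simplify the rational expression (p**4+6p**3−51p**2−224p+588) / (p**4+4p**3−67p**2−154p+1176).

(p−2)/(p−4)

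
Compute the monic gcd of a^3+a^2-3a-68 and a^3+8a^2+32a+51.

a^2+5a+17

By polynomial division,
  a^3+a^2-3a-68 = (a^3+8a^2+32a+51) + (-7a^2-35a-119)
  a^3+8a^2+32a+51 = (-(1/7)a-3/7)(-7a^2-35a-119) + (0)
Last nonzero remainder: -7a^2-35a-119. Dividing through by -7 gives the monic gcd a^2+5a+17.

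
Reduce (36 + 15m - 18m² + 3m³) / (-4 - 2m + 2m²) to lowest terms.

(36 - 21m + 3m²)/(-4 + 2m)

Euclidean algorithm in ℚ[m]:
  3m³ - 18m² + 15m + 36 = ((3/2)m - 15/2)(2m² - 2m - 4) + (6m + 6)
  2m² - 2m - 4 = ((1/3)m - 2/3)(6m + 6) + (0)
Last nonzero remainder: 6m + 6. Dividing through by 6 gives the monic gcd m + 1.
Cancel m + 1 from numerator and denominator to get the reduced form.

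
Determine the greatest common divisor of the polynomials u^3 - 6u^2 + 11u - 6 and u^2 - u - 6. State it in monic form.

u - 3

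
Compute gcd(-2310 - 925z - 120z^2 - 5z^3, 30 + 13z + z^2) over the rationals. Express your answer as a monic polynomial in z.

1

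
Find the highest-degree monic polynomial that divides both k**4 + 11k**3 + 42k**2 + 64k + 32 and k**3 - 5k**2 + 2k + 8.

Apply the Euclidean algorithm:
  k**4 + 11k**3 + 42k**2 + 64k + 32 = (k + 16)(k**3 - 5k**2 + 2k + 8) + (120k**2 + 24k - 96)
  k**3 - 5k**2 + 2k + 8 = ((1/120)k - 13/300)(120k**2 + 24k - 96) + ((96/25)k + 96/25)
  120k**2 + 24k - 96 = ((125/4)k - 25)((96/25)k + 96/25) + (0)
Last nonzero remainder: (96/25)k + 96/25. Dividing through by 96/25 gives the monic gcd k + 1.

k + 1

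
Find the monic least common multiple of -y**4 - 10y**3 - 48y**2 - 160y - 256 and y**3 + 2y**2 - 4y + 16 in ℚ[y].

Apply the Euclidean algorithm:
  -y**4 - 10y**3 - 48y**2 - 160y - 256 = (-y - 8)(y**3 + 2y**2 - 4y + 16) + (-36y**2 - 176y - 128)
  y**3 + 2y**2 - 4y + 16 = (-(1/36)y + 13/162)(-36y**2 - 176y - 128) + ((532/81)y + 2128/81)
  -36y**2 - 176y - 128 = (-(729/133)y - 648/133)((532/81)y + 2128/81) + (0)
Last nonzero remainder: (532/81)y + 2128/81. Dividing through by 532/81 gives the monic gcd y + 4.
Then lcm(f, g) = f·g / gcd(f, g); expanding and making the result monic gives the answer.

y**6 + 8y**5 + 32y**4 + 104y**3 + 128y**2 + 128y + 1024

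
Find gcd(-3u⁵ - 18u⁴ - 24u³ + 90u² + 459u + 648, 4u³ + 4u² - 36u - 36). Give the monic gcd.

Apply the Euclidean algorithm:
  -3u⁵ - 18u⁴ - 24u³ + 90u² + 459u + 648 = (-(3/4)u² - (15/4)u - 9)(4u³ + 4u² - 36u - 36) + (-36u² + 324)
  4u³ + 4u² - 36u - 36 = (-(1/9)u - 1/9)(-36u² + 324) + (0)
Last nonzero remainder: -36u² + 324. Dividing through by -36 gives the monic gcd u² - 9.

u² - 9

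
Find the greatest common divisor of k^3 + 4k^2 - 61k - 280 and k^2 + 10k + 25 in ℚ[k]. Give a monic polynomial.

By polynomial division,
  k^3 + 4k^2 - 61k - 280 = (k - 6)(k^2 + 10k + 25) + (-26k - 130)
  k^2 + 10k + 25 = (-(1/26)k - 5/26)(-26k - 130) + (0)
Last nonzero remainder: -26k - 130. Dividing through by -26 gives the monic gcd k + 5.

k + 5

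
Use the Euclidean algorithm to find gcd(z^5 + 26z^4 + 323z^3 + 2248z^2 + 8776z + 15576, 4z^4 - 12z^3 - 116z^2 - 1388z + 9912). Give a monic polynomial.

z^2 + 10z + 59

Apply the Euclidean algorithm:
  z^5 + 26z^4 + 323z^3 + 2248z^2 + 8776z + 15576 = ((1/4)z + 29/4)(4z^4 - 12z^3 - 116z^2 - 1388z + 9912) + (439z^3 + 3436z^2 + 16361z - 56286)
  4z^4 - 12z^3 - 116z^2 - 1388z + 9912 = ((4/439)z - 19012/192721)(439z^3 + 3436z^2 + 16361z - 56286) + ((14239680/192721)z^2 + (142396800/192721)z + 840141120/192721)
  439z^3 + 3436z^2 + 16361z - 56286 = ((84604519/14239680)z - 30642639/2373280)((14239680/192721)z^2 + (142396800/192721)z + 840141120/192721) + (0)
Last nonzero remainder: (14239680/192721)z^2 + (142396800/192721)z + 840141120/192721. Dividing through by 14239680/192721 gives the monic gcd z^2 + 10z + 59.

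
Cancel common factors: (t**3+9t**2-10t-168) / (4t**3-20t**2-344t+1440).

(t**2+13t+42)/(4t**2-4t-360)

Repeated division with remainder:
  t**3+9t**2-10t-168 = (1/4)(4t**3-20t**2-344t+1440) + (14t**2+76t-528)
  4t**3-20t**2-344t+1440 = ((2/7)t-146/49)(14t**2+76t-528) + ((1632/49)t-6528/49)
  14t**2+76t-528 = ((343/816)t+539/136)((1632/49)t-6528/49) + (0)
Last nonzero remainder: (1632/49)t-6528/49. Dividing through by 1632/49 gives the monic gcd t-4.
Cancel t-4 from numerator and denominator to get the reduced form.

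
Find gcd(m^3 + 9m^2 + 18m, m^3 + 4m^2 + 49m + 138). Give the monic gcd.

m + 3

Apply the Euclidean algorithm:
  m^3 + 9m^2 + 18m = (m^3 + 4m^2 + 49m + 138) + (5m^2 − 31m − 138)
  m^3 + 4m^2 + 49m + 138 = ((1/5)m + 51/25)(5m^2 − 31m − 138) + ((3496/25)m + 10488/25)
  5m^2 − 31m − 138 = ((125/3496)m − 25/76)((3496/25)m + 10488/25) + (0)
Last nonzero remainder: (3496/25)m + 10488/25. Dividing through by 3496/25 gives the monic gcd m + 3.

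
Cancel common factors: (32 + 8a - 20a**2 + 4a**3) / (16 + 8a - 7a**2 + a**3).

(-8 + 4a)/(-4 + a)

Repeated division with remainder:
  4a**3 - 20a**2 + 8a + 32 = (4)(a**3 - 7a**2 + 8a + 16) + (8a**2 - 24a - 32)
  a**3 - 7a**2 + 8a + 16 = ((1/8)a - 1/2)(8a**2 - 24a - 32) + (0)
Last nonzero remainder: 8a**2 - 24a - 32. Dividing through by 8 gives the monic gcd a**2 - 3a - 4.
Cancel a**2 - 3a - 4 from numerator and denominator to get the reduced form.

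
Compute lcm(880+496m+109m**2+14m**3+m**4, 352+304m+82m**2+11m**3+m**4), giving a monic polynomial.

1760+1872m+714m**2+137m**3+16m**4+m**5

Euclidean algorithm in ℚ[m]:
  m**4+14m**3+109m**2+496m+880 = (m**4+11m**3+82m**2+304m+352) + (3m**3+27m**2+192m+528)
  m**4+11m**3+82m**2+304m+352 = ((1/3)m+2/3)(3m**3+27m**2+192m+528) + (0)
Last nonzero remainder: 3m**3+27m**2+192m+528. Dividing through by 3 gives the monic gcd m**3+9m**2+64m+176.
Then lcm(f, g) = f·g / gcd(f, g); expanding and making the result monic gives the answer.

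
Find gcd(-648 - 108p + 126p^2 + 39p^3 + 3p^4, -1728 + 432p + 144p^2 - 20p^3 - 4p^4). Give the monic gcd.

Euclidean algorithm in ℚ[p]:
  3p^4 + 39p^3 + 126p^2 - 108p - 648 = (-3/4)(-4p^4 - 20p^3 + 144p^2 + 432p - 1728) + (24p^3 + 234p^2 + 216p - 1944)
  -4p^4 - 20p^3 + 144p^2 + 432p - 1728 = (-(1/6)p + 19/24)(24p^3 + 234p^2 + 216p - 1944) + (-(21/4)p^2 - 63p - 189)
  24p^3 + 234p^2 + 216p - 1944 = (-(32/7)p + 72/7)(-(21/4)p^2 - 63p - 189) + (0)
Last nonzero remainder: -(21/4)p^2 - 63p - 189. Dividing through by -21/4 gives the monic gcd p^2 + 12p + 36.

36 + 12p + p^2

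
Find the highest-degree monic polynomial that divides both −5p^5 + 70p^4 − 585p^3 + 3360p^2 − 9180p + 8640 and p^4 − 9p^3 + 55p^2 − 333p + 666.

p^2 − 9p + 18

Apply the Euclidean algorithm:
  −5p^5 + 70p^4 − 585p^3 + 3360p^2 − 9180p + 8640 = (−5p + 25)(p^4 − 9p^3 + 55p^2 − 333p + 666) + (−85p^3 + 320p^2 + 2475p − 8010)
  p^4 − 9p^3 + 55p^2 − 333p + 666 = (−(1/85)p + 89/1445)(−85p^3 + 320p^2 + 2475p − 8010) + ((18614/289)p^2 − (167526/289)p + 335052/289)
  −85p^3 + 320p^2 + 2475p − 8010 = (−(24565/18614)p − 128605/18614)((18614/289)p^2 − (167526/289)p + 335052/289) + (0)
Last nonzero remainder: (18614/289)p^2 − (167526/289)p + 335052/289. Dividing through by 18614/289 gives the monic gcd p^2 − 9p + 18.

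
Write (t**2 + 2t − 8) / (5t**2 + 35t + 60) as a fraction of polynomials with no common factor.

(t − 2)/(5t + 15)

Euclidean algorithm in ℚ[t]:
  t**2 + 2t − 8 = (1/5)(5t**2 + 35t + 60) + (−5t − 20)
  5t**2 + 35t + 60 = (−t − 3)(−5t − 20) + (0)
Last nonzero remainder: −5t − 20. Dividing through by −5 gives the monic gcd t + 4.
Cancel t + 4 from numerator and denominator to get the reduced form.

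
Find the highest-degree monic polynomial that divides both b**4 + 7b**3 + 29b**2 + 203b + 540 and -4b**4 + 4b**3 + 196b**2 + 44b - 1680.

Euclidean algorithm in ℚ[b]:
  b**4 + 7b**3 + 29b**2 + 203b + 540 = (-1/4)(-4b**4 + 4b**3 + 196b**2 + 44b - 1680) + (8b**3 + 78b**2 + 214b + 120)
  -4b**4 + 4b**3 + 196b**2 + 44b - 1680 = (-(1/2)b + 43/8)(8b**3 + 78b**2 + 214b + 120) + (-(465/4)b**2 - (4185/4)b - 2325)
  8b**3 + 78b**2 + 214b + 120 = (-(32/465)b - 8/155)(-(465/4)b**2 - (4185/4)b - 2325) + (0)
Last nonzero remainder: -(465/4)b**2 - (4185/4)b - 2325. Dividing through by -465/4 gives the monic gcd b**2 + 9b + 20.

b**2 + 9b + 20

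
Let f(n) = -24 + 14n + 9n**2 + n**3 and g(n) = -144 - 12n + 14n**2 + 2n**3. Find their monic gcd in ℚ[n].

24 + 10n + n**2

Apply the Euclidean algorithm:
  n**3 + 9n**2 + 14n - 24 = (1/2)(2n**3 + 14n**2 - 12n - 144) + (2n**2 + 20n + 48)
  2n**3 + 14n**2 - 12n - 144 = (n - 3)(2n**2 + 20n + 48) + (0)
Last nonzero remainder: 2n**2 + 20n + 48. Dividing through by 2 gives the monic gcd n**2 + 10n + 24.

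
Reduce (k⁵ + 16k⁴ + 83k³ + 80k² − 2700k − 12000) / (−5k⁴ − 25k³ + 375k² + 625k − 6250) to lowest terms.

Apply the Euclidean algorithm:
  k⁵ + 16k⁴ + 83k³ + 80k² − 2700k − 12000 = (−(1/5)k − 11/5)(−5k⁴ − 25k³ + 375k² + 625k − 6250) + (103k³ + 1030k² − 2575k − 25750)
  −5k⁴ − 25k³ + 375k² + 625k − 6250 = (−(5/103)k + 25/103)(103k³ + 1030k² − 2575k − 25750) + (0)
Last nonzero remainder: 103k³ + 1030k² − 2575k − 25750. Dividing through by 103 gives the monic gcd k³ + 10k² − 25k − 250.
Cancel k³ + 10k² − 25k − 250 from numerator and denominator to get the reduced form.

(−k² − 6k − 48)/(5k − 25)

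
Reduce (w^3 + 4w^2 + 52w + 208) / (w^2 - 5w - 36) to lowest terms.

Euclidean algorithm in ℚ[w]:
  w^3 + 4w^2 + 52w + 208 = (w + 9)(w^2 - 5w - 36) + (133w + 532)
  w^2 - 5w - 36 = ((1/133)w - 9/133)(133w + 532) + (0)
Last nonzero remainder: 133w + 532. Dividing through by 133 gives the monic gcd w + 4.
Cancel w + 4 from numerator and denominator to get the reduced form.

(w^2 + 52)/(w - 9)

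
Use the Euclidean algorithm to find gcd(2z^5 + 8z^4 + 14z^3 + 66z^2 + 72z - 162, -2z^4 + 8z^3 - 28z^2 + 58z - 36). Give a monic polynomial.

Apply the Euclidean algorithm:
  2z^5 + 8z^4 + 14z^3 + 66z^2 + 72z - 162 = (-z - 8)(-2z^4 + 8z^3 - 28z^2 + 58z - 36) + (50z^3 - 100z^2 + 500z - 450)
  -2z^4 + 8z^3 - 28z^2 + 58z - 36 = (-(1/25)z + 2/25)(50z^3 - 100z^2 + 500z - 450) + (0)
Last nonzero remainder: 50z^3 - 100z^2 + 500z - 450. Dividing through by 50 gives the monic gcd z^3 - 2z^2 + 10z - 9.

z^3 - 2z^2 + 10z - 9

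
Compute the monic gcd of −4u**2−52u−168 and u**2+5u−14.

Euclidean algorithm in ℚ[u]:
  −4u**2−52u−168 = (−4)(u**2+5u−14) + (−32u−224)
  u**2+5u−14 = (−(1/32)u+1/16)(−32u−224) + (0)
Last nonzero remainder: −32u−224. Dividing through by −32 gives the monic gcd u+7.

u+7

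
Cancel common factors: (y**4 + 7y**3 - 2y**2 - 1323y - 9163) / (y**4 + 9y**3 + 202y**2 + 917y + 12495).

Repeated division with remainder:
  y**4 + 7y**3 - 2y**2 - 1323y - 9163 = (y**4 + 9y**3 + 202y**2 + 917y + 12495) + (-2y**3 - 204y**2 - 2240y - 21658)
  y**4 + 9y**3 + 202y**2 + 917y + 12495 = (-(1/2)y + 93/2)(-2y**3 - 204y**2 - 2240y - 21658) + (8568y**2 + 94248y + 1019592)
  -2y**3 - 204y**2 - 2240y - 21658 = (-(1/4284)y - 13/612)(8568y**2 + 94248y + 1019592) + (0)
Last nonzero remainder: 8568y**2 + 94248y + 1019592. Dividing through by 8568 gives the monic gcd y**2 + 11y + 119.
Cancel y**2 + 11y + 119 from numerator and denominator to get the reduced form.

(y**2 - 4y - 77)/(y**2 - 2y + 105)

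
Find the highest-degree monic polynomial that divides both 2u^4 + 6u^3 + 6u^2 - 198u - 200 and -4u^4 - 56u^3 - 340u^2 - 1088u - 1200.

Apply the Euclidean algorithm:
  2u^4 + 6u^3 + 6u^2 - 198u - 200 = (-1/2)(-4u^4 - 56u^3 - 340u^2 - 1088u - 1200) + (-22u^3 - 164u^2 - 742u - 800)
  -4u^4 - 56u^3 - 340u^2 - 1088u - 1200 = ((2/11)u + 144/121)(-22u^3 - 164u^2 - 742u - 800) + (-(1200/121)u^2 - (7200/121)u - 30000/121)
  -22u^3 - 164u^2 - 742u - 800 = ((1331/600)u + 242/75)(-(1200/121)u^2 - (7200/121)u - 30000/121) + (0)
Last nonzero remainder: -(1200/121)u^2 - (7200/121)u - 30000/121. Dividing through by -1200/121 gives the monic gcd u^2 + 6u + 25.

u^2 + 6u + 25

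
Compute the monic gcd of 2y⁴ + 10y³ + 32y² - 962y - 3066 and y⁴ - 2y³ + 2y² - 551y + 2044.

Euclidean algorithm in ℚ[y]:
  2y⁴ + 10y³ + 32y² - 962y - 3066 = (2)(y⁴ - 2y³ + 2y² - 551y + 2044) + (14y³ + 28y² + 140y - 7154)
  y⁴ - 2y³ + 2y² - 551y + 2044 = ((1/14)y - 2/7)(14y³ + 28y² + 140y - 7154) + (0)
Last nonzero remainder: 14y³ + 28y² + 140y - 7154. Dividing through by 14 gives the monic gcd y³ + 2y² + 10y - 511.

y³ + 2y² + 10y - 511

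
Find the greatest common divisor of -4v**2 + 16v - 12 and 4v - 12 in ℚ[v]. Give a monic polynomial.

v - 3

By polynomial division,
  -4v**2 + 16v - 12 = (-v + 1)(4v - 12) + (0)
Last nonzero remainder: 4v - 12. Dividing through by 4 gives the monic gcd v - 3.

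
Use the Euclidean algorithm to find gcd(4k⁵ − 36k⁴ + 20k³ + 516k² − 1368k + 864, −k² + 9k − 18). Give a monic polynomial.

Euclidean algorithm in ℚ[k]:
  4k⁵ − 36k⁴ + 20k³ + 516k² − 1368k + 864 = (−4k³ + 52k − 48)(−k² + 9k − 18) + (0)
Last nonzero remainder: −k² + 9k − 18. Dividing through by −1 gives the monic gcd k² − 9k + 18.

k² − 9k + 18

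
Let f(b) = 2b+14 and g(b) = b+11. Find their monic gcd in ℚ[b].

1

Euclidean algorithm in ℚ[b]:
  2b+14 = (2)(b+11) + (-8)
  b+11 = (-(1/8)b-11/8)(-8) + (0)
The last nonzero remainder is the constant -8, so the polynomials are coprime and gcd = 1.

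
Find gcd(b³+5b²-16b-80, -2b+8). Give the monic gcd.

b-4

By polynomial division,
  b³+5b²-16b-80 = (-(1/2)b²-(9/2)b-10)(-2b+8) + (0)
Last nonzero remainder: -2b+8. Dividing through by -2 gives the monic gcd b-4.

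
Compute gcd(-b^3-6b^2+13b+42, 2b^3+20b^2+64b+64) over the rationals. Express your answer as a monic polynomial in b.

Apply the Euclidean algorithm:
  -b^3-6b^2+13b+42 = (-1/2)(2b^3+20b^2+64b+64) + (4b^2+45b+74)
  2b^3+20b^2+64b+64 = ((1/2)b-5/8)(4b^2+45b+74) + ((441/8)b+441/4)
  4b^2+45b+74 = ((32/441)b+296/441)((441/8)b+441/4) + (0)
Last nonzero remainder: (441/8)b+441/4. Dividing through by 441/8 gives the monic gcd b+2.

b+2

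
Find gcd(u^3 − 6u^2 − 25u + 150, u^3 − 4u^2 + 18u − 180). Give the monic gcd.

u − 6

By polynomial division,
  u^3 − 6u^2 − 25u + 150 = (u^3 − 4u^2 + 18u − 180) + (−2u^2 − 43u + 330)
  u^3 − 4u^2 + 18u − 180 = (−(1/2)u + 51/4)(−2u^2 − 43u + 330) + ((2925/4)u − 8775/2)
  −2u^2 − 43u + 330 = (−(8/2925)u − 44/585)((2925/4)u − 8775/2) + (0)
Last nonzero remainder: (2925/4)u − 8775/2. Dividing through by 2925/4 gives the monic gcd u − 6.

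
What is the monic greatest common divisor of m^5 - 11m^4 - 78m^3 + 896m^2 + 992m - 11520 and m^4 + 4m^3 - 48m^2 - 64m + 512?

Apply the Euclidean algorithm:
  m^5 - 11m^4 - 78m^3 + 896m^2 + 992m - 11520 = (m - 15)(m^4 + 4m^3 - 48m^2 - 64m + 512) + (30m^3 + 240m^2 - 480m - 3840)
  m^4 + 4m^3 - 48m^2 - 64m + 512 = ((1/30)m - 2/15)(30m^3 + 240m^2 - 480m - 3840) + (0)
Last nonzero remainder: 30m^3 + 240m^2 - 480m - 3840. Dividing through by 30 gives the monic gcd m^3 + 8m^2 - 16m - 128.

m^3 + 8m^2 - 16m - 128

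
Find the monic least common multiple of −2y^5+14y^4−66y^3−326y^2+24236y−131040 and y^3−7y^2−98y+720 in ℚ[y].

Repeated division with remainder:
  −2y^5+14y^4−66y^3−326y^2+24236y−131040 = (−2y^2−262)(y^3−7y^2−98y+720) + (−720y^2−1440y+57600)
  y^3−7y^2−98y+720 = (−(1/720)y+1/80)(−720y^2−1440y+57600) + (0)
Last nonzero remainder: −720y^2−1440y+57600. Dividing through by −720 gives the monic gcd y^2+2y−80.
Then lcm(f, g) = f·g / gcd(f, g); expanding and making the result monic gives the answer.

y^6−16y^5+96y^4−134y^3−13585y^2+174582y−589680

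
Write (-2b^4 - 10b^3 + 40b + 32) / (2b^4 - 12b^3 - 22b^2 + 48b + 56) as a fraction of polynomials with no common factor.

(-b - 4)/(b - 7)

Repeated division with remainder:
  -2b^4 - 10b^3 + 40b + 32 = (-1)(2b^4 - 12b^3 - 22b^2 + 48b + 56) + (-22b^3 - 22b^2 + 88b + 88)
  2b^4 - 12b^3 - 22b^2 + 48b + 56 = (-(1/11)b + 7/11)(-22b^3 - 22b^2 + 88b + 88) + (0)
Last nonzero remainder: -22b^3 - 22b^2 + 88b + 88. Dividing through by -22 gives the monic gcd b^3 + b^2 - 4b - 4.
Cancel b^3 + b^2 - 4b - 4 from numerator and denominator to get the reduced form.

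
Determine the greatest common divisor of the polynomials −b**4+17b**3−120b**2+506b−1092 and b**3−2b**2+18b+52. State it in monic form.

b**2−4b+26

Apply the Euclidean algorithm:
  −b**4+17b**3−120b**2+506b−1092 = (−b+15)(b**3−2b**2+18b+52) + (−72b**2+288b−1872)
  b**3−2b**2+18b+52 = (−(1/72)b−1/36)(−72b**2+288b−1872) + (0)
Last nonzero remainder: −72b**2+288b−1872. Dividing through by −72 gives the monic gcd b**2−4b+26.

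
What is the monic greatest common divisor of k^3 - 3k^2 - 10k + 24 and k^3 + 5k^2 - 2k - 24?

k^2 + k - 6

Euclidean algorithm in ℚ[k]:
  k^3 - 3k^2 - 10k + 24 = (k^3 + 5k^2 - 2k - 24) + (-8k^2 - 8k + 48)
  k^3 + 5k^2 - 2k - 24 = (-(1/8)k - 1/2)(-8k^2 - 8k + 48) + (0)
Last nonzero remainder: -8k^2 - 8k + 48. Dividing through by -8 gives the monic gcd k^2 + k - 6.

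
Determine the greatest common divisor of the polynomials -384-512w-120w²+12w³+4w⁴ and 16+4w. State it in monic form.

4+w

Repeated division with remainder:
  4w⁴+12w³-120w²-512w-384 = (w³-w²-26w-24)(4w+16) + (0)
Last nonzero remainder: 4w+16. Dividing through by 4 gives the monic gcd w+4.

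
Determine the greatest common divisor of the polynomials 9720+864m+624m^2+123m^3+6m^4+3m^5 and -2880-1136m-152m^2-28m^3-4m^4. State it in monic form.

Euclidean algorithm in ℚ[m]:
  3m^5+6m^4+123m^3+624m^2+864m+9720 = (-(3/4)m+15/4)(-4m^4-28m^3-152m^2-1136m-2880) + (114m^3+342m^2+2964m+20520)
  -4m^4-28m^3-152m^2-1136m-2880 = (-(2/57)m-8/57)(114m^3+342m^2+2964m+20520) + (0)
Last nonzero remainder: 114m^3+342m^2+2964m+20520. Dividing through by 114 gives the monic gcd m^3+3m^2+26m+180.

180+26m+3m^2+m^3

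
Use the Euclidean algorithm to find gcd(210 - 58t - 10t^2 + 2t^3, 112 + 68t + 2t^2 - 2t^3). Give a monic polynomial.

-7 + t

Apply the Euclidean algorithm:
  2t^3 - 10t^2 - 58t + 210 = (-1)(-2t^3 + 2t^2 + 68t + 112) + (-8t^2 + 10t + 322)
  -2t^3 + 2t^2 + 68t + 112 = ((1/4)t + 1/16)(-8t^2 + 10t + 322) + (-(105/8)t + 735/8)
  -8t^2 + 10t + 322 = ((64/105)t + 368/105)(-(105/8)t + 735/8) + (0)
Last nonzero remainder: -(105/8)t + 735/8. Dividing through by -105/8 gives the monic gcd t - 7.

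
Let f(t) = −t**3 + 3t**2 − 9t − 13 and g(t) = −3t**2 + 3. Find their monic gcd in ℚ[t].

t + 1

Euclidean algorithm in ℚ[t]:
  −t**3 + 3t**2 − 9t − 13 = ((1/3)t − 1)(−3t**2 + 3) + (−10t − 10)
  −3t**2 + 3 = ((3/10)t − 3/10)(−10t − 10) + (0)
Last nonzero remainder: −10t − 10. Dividing through by −10 gives the monic gcd t + 1.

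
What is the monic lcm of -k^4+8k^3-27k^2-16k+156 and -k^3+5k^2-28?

k^6-15k^5+97k^4-285k^3+110k^2+1316k-2184

Repeated division with remainder:
  -k^4+8k^3-27k^2-16k+156 = (k-3)(-k^3+5k^2-28) + (-12k^2+12k+72)
  -k^3+5k^2-28 = ((1/12)k-1/3)(-12k^2+12k+72) + (-2k-4)
  -12k^2+12k+72 = (6k-18)(-2k-4) + (0)
Last nonzero remainder: -2k-4. Dividing through by -2 gives the monic gcd k+2.
Then lcm(f, g) = f·g / gcd(f, g); expanding and making the result monic gives the answer.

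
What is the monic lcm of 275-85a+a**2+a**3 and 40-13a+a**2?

Euclidean algorithm in ℚ[a]:
  a**3+a**2-85a+275 = (a+14)(a**2-13a+40) + (57a-285)
  a**2-13a+40 = ((1/57)a-8/57)(57a-285) + (0)
Last nonzero remainder: 57a-285. Dividing through by 57 gives the monic gcd a-5.
Then lcm(f, g) = f·g / gcd(f, g); expanding and making the result monic gives the answer.

-2200+955a-93a**2-7a**3+a**4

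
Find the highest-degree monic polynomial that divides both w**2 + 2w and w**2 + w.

Euclidean algorithm in ℚ[w]:
  w**2 + 2w = (w**2 + w) + (w)
  w**2 + w = (w + 1)(w) + (0)
The last nonzero remainder w is already monic.

w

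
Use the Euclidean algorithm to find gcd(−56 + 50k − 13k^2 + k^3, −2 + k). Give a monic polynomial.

Repeated division with remainder:
  k^3 − 13k^2 + 50k − 56 = (k^2 − 11k + 28)(k − 2) + (0)
The last nonzero remainder k − 2 is already monic.

−2 + k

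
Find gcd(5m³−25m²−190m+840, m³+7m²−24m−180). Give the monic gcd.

By polynomial division,
  5m³−25m²−190m+840 = (5)(m³+7m²−24m−180) + (−60m²−70m+1740)
  m³+7m²−24m−180 = (−(1/60)m−7/72)(−60m²−70m+1740) + (−(65/36)m−65/6)
  −60m²−70m+1740 = ((432/13)m−2088/13)(−(65/36)m−65/6) + (0)
Last nonzero remainder: −(65/36)m−65/6. Dividing through by −65/36 gives the monic gcd m+6.

m+6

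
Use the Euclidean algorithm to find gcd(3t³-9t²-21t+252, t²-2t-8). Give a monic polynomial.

1

By polynomial division,
  3t³-9t²-21t+252 = (3t-3)(t²-2t-8) + (-3t+228)
  t²-2t-8 = (-(1/3)t-74/3)(-3t+228) + (5616)
  -3t+228 = (-(1/1872)t+19/468)(5616) + (0)
The last nonzero remainder is the constant 5616, so the polynomials are coprime and gcd = 1.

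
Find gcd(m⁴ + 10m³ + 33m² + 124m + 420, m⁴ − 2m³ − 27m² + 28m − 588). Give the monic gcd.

m³ + 5m² + 8m + 84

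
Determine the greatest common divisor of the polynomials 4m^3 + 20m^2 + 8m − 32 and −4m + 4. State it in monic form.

m − 1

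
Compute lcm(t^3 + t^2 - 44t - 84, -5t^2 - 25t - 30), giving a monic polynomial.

Apply the Euclidean algorithm:
  t^3 + t^2 - 44t - 84 = (-(1/5)t + 4/5)(-5t^2 - 25t - 30) + (-30t - 60)
  -5t^2 - 25t - 30 = ((1/6)t + 1/2)(-30t - 60) + (0)
Last nonzero remainder: -30t - 60. Dividing through by -30 gives the monic gcd t + 2.
Then lcm(f, g) = f·g / gcd(f, g); expanding and making the result monic gives the answer.

t^4 + 4t^3 - 41t^2 - 216t - 252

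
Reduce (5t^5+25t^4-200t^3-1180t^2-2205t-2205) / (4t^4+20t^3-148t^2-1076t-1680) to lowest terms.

Repeated division with remainder:
  5t^5+25t^4-200t^3-1180t^2-2205t-2205 = ((5/4)t)(4t^4+20t^3-148t^2-1076t-1680) + (-15t^3+165t^2-105t-2205)
  4t^4+20t^3-148t^2-1076t-1680 = (-(4/15)t-64/15)(-15t^3+165t^2-105t-2205) + (528t^2-2112t-11088)
  -15t^3+165t^2-105t-2205 = (-(5/176)t+35/176)(528t^2-2112t-11088) + (0)
Last nonzero remainder: 528t^2-2112t-11088. Dividing through by 528 gives the monic gcd t^2-4t-21.
Cancel t^2-4t-21 from numerator and denominator to get the reduced form.

(5t^3+45t^2+85t+105)/(4t^2+36t+80)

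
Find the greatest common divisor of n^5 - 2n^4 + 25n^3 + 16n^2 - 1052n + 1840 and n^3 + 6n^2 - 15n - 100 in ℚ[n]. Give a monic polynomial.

Repeated division with remainder:
  n^5 - 2n^4 + 25n^3 + 16n^2 - 1052n + 1840 = (n^2 - 8n + 88)(n^3 + 6n^2 - 15n - 100) + (-532n^2 - 532n + 10640)
  n^3 + 6n^2 - 15n - 100 = (-(1/532)n - 5/532)(-532n^2 - 532n + 10640) + (0)
Last nonzero remainder: -532n^2 - 532n + 10640. Dividing through by -532 gives the monic gcd n^2 + n - 20.

n^2 + n - 20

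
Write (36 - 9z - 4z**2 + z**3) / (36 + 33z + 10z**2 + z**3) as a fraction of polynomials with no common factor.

(12 - 7z + z**2)/(12 + 7z + z**2)

Repeated division with remainder:
  z**3 - 4z**2 - 9z + 36 = (z**3 + 10z**2 + 33z + 36) + (-14z**2 - 42z)
  z**3 + 10z**2 + 33z + 36 = (-(1/14)z - 1/2)(-14z**2 - 42z) + (12z + 36)
  -14z**2 - 42z = (-(7/6)z)(12z + 36) + (0)
Last nonzero remainder: 12z + 36. Dividing through by 12 gives the monic gcd z + 3.
Cancel z + 3 from numerator and denominator to get the reduced form.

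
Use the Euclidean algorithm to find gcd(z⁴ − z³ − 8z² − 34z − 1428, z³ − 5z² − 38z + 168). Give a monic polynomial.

z² − z − 42

Apply the Euclidean algorithm:
  z⁴ − z³ − 8z² − 34z − 1428 = (z + 4)(z³ − 5z² − 38z + 168) + (50z² − 50z − 2100)
  z³ − 5z² − 38z + 168 = ((1/50)z − 2/25)(50z² − 50z − 2100) + (0)
Last nonzero remainder: 50z² − 50z − 2100. Dividing through by 50 gives the monic gcd z² − z − 42.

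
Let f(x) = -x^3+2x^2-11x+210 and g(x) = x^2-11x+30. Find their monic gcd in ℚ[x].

Repeated division with remainder:
  -x^3+2x^2-11x+210 = (-x-9)(x^2-11x+30) + (-80x+480)
  x^2-11x+30 = (-(1/80)x+1/16)(-80x+480) + (0)
Last nonzero remainder: -80x+480. Dividing through by -80 gives the monic gcd x-6.

x-6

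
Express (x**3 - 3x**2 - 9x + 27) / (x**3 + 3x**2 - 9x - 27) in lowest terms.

(x - 3)/(x + 3)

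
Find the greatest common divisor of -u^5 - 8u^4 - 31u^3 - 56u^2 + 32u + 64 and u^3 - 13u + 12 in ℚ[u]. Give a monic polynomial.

By polynomial division,
  -u^5 - 8u^4 - 31u^3 - 56u^2 + 32u + 64 = (-u^2 - 8u - 44)(u^3 - 13u + 12) + (-148u^2 - 444u + 592)
  u^3 - 13u + 12 = (-(1/148)u + 3/148)(-148u^2 - 444u + 592) + (0)
Last nonzero remainder: -148u^2 - 444u + 592. Dividing through by -148 gives the monic gcd u^2 + 3u - 4.

u^2 + 3u - 4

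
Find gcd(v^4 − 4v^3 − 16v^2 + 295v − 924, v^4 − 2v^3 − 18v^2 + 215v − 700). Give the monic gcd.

By polynomial division,
  v^4 − 4v^3 − 16v^2 + 295v − 924 = (v^4 − 2v^3 − 18v^2 + 215v − 700) + (−2v^3 + 2v^2 + 80v − 224)
  v^4 − 2v^3 − 18v^2 + 215v − 700 = (−(1/2)v + 1/2)(−2v^3 + 2v^2 + 80v − 224) + (21v^2 + 63v − 588)
  −2v^3 + 2v^2 + 80v − 224 = (−(2/21)v + 8/21)(21v^2 + 63v − 588) + (0)
Last nonzero remainder: 21v^2 + 63v − 588. Dividing through by 21 gives the monic gcd v^2 + 3v − 28.

v^2 + 3v − 28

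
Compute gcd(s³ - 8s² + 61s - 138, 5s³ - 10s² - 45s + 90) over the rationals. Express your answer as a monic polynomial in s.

s - 3

Euclidean algorithm in ℚ[s]:
  s³ - 8s² + 61s - 138 = (1/5)(5s³ - 10s² - 45s + 90) + (-6s² + 70s - 156)
  5s³ - 10s² - 45s + 90 = (-(5/6)s - 145/18)(-6s² + 70s - 156) + ((3500/9)s - 3500/3)
  -6s² + 70s - 156 = (-(27/1750)s + 117/875)((3500/9)s - 3500/3) + (0)
Last nonzero remainder: (3500/9)s - 3500/3. Dividing through by 3500/9 gives the monic gcd s - 3.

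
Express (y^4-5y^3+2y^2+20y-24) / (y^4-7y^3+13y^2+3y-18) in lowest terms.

(y^2-4)/(y^2-2y-3)

Apply the Euclidean algorithm:
  y^4-5y^3+2y^2+20y-24 = (y^4-7y^3+13y^2+3y-18) + (2y^3-11y^2+17y-6)
  y^4-7y^3+13y^2+3y-18 = ((1/2)y-3/4)(2y^3-11y^2+17y-6) + (-(15/4)y^2+(75/4)y-45/2)
  2y^3-11y^2+17y-6 = (-(8/15)y+4/15)(-(15/4)y^2+(75/4)y-45/2) + (0)
Last nonzero remainder: -(15/4)y^2+(75/4)y-45/2. Dividing through by -15/4 gives the monic gcd y^2-5y+6.
Cancel y^2-5y+6 from numerator and denominator to get the reduced form.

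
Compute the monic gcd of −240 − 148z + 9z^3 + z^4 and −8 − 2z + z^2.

By polynomial division,
  z^4 + 9z^3 − 148z − 240 = (z^2 + 11z + 30)(z^2 − 2z − 8) + (0)
The last nonzero remainder z^2 − 2z − 8 is already monic.

−8 − 2z + z^2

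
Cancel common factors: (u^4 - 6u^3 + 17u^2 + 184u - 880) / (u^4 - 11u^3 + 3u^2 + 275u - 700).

(u^2 - 7u + 44)/(u^2 - 12u + 35)

By polynomial division,
  u^4 - 6u^3 + 17u^2 + 184u - 880 = (u^4 - 11u^3 + 3u^2 + 275u - 700) + (5u^3 + 14u^2 - 91u - 180)
  u^4 - 11u^3 + 3u^2 + 275u - 700 = ((1/5)u - 69/25)(5u^3 + 14u^2 - 91u - 180) + ((1496/25)u^2 + (1496/25)u - 5984/5)
  5u^3 + 14u^2 - 91u - 180 = ((125/1496)u + 225/1496)((1496/25)u^2 + (1496/25)u - 5984/5) + (0)
Last nonzero remainder: (1496/25)u^2 + (1496/25)u - 5984/5. Dividing through by 1496/25 gives the monic gcd u^2 + u - 20.
Cancel u^2 + u - 20 from numerator and denominator to get the reduced form.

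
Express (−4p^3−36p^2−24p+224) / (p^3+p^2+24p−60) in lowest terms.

Euclidean algorithm in ℚ[p]:
  −4p^3−36p^2−24p+224 = (−4)(p^3+p^2+24p−60) + (−32p^2+72p−16)
  p^3+p^2+24p−60 = (−(1/32)p−13/128)(−32p^2+72p−16) + ((493/16)p−493/8)
  −32p^2+72p−16 = (−(512/493)p+128/493)((493/16)p−493/8) + (0)
Last nonzero remainder: (493/16)p−493/8. Dividing through by 493/16 gives the monic gcd p−2.
Cancel p−2 from numerator and denominator to get the reduced form.

(−4p^2−44p−112)/(p^2+3p+30)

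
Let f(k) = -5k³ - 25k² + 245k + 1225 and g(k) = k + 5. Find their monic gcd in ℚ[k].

Euclidean algorithm in ℚ[k]:
  -5k³ - 25k² + 245k + 1225 = (-5k² + 245)(k + 5) + (0)
The last nonzero remainder k + 5 is already monic.

k + 5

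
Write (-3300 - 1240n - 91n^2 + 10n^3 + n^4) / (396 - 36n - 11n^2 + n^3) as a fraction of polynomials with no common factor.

Repeated division with remainder:
  n^4 + 10n^3 - 91n^2 - 1240n - 3300 = (n + 21)(n^3 - 11n^2 - 36n + 396) + (176n^2 - 880n - 11616)
  n^3 - 11n^2 - 36n + 396 = ((1/176)n - 3/88)(176n^2 - 880n - 11616) + (0)
Last nonzero remainder: 176n^2 - 880n - 11616. Dividing through by 176 gives the monic gcd n^2 - 5n - 66.
Cancel n^2 - 5n - 66 from numerator and denominator to get the reduced form.

(50 + 15n + n^2)/(-6 + n)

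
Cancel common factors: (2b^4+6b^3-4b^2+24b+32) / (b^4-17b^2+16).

(2b^2-4b+8)/(b^2-5b+4)

By polynomial division,
  2b^4+6b^3-4b^2+24b+32 = (2)(b^4-17b^2+16) + (6b^3+30b^2+24b)
  b^4-17b^2+16 = ((1/6)b-5/6)(6b^3+30b^2+24b) + (4b^2+20b+16)
  6b^3+30b^2+24b = ((3/2)b)(4b^2+20b+16) + (0)
Last nonzero remainder: 4b^2+20b+16. Dividing through by 4 gives the monic gcd b^2+5b+4.
Cancel b^2+5b+4 from numerator and denominator to get the reduced form.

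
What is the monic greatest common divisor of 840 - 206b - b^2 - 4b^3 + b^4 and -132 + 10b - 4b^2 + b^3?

-6 + b

By polynomial division,
  b^4 - 4b^3 - b^2 - 206b + 840 = (b)(b^3 - 4b^2 + 10b - 132) + (-11b^2 - 74b + 840)
  b^3 - 4b^2 + 10b - 132 = (-(1/11)b + 118/121)(-11b^2 - 74b + 840) + ((19182/121)b - 115092/121)
  -11b^2 - 74b + 840 = (-(1331/19182)b - 8470/9591)((19182/121)b - 115092/121) + (0)
Last nonzero remainder: (19182/121)b - 115092/121. Dividing through by 19182/121 gives the monic gcd b - 6.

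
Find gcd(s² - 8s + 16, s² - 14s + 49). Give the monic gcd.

By polynomial division,
  s² - 8s + 16 = (s² - 14s + 49) + (6s - 33)
  s² - 14s + 49 = ((1/6)s - 17/12)(6s - 33) + (9/4)
  6s - 33 = ((8/3)s - 44/3)(9/4) + (0)
The last nonzero remainder is the constant 9/4, so the polynomials are coprime and gcd = 1.

1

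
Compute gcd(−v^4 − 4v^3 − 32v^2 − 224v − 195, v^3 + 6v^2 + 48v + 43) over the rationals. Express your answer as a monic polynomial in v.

v + 1

Repeated division with remainder:
  −v^4 − 4v^3 − 32v^2 − 224v − 195 = (−v + 2)(v^3 + 6v^2 + 48v + 43) + (4v^2 − 277v − 281)
  v^3 + 6v^2 + 48v + 43 = ((1/4)v + 301/16)(4v^2 − 277v − 281) + ((85269/16)v + 85269/16)
  4v^2 − 277v − 281 = ((64/85269)v − 4496/85269)((85269/16)v + 85269/16) + (0)
Last nonzero remainder: (85269/16)v + 85269/16. Dividing through by 85269/16 gives the monic gcd v + 1.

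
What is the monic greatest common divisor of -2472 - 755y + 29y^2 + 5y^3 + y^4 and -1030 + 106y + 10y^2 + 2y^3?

Apply the Euclidean algorithm:
  y^4 + 5y^3 + 29y^2 - 755y - 2472 = ((1/2)y)(2y^3 + 10y^2 + 106y - 1030) + (-24y^2 - 240y - 2472)
  2y^3 + 10y^2 + 106y - 1030 = (-(1/12)y + 5/12)(-24y^2 - 240y - 2472) + (0)
Last nonzero remainder: -24y^2 - 240y - 2472. Dividing through by -24 gives the monic gcd y^2 + 10y + 103.

103 + 10y + y^2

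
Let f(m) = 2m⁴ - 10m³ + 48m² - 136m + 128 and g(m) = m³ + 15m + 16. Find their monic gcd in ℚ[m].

m² - m + 16

By polynomial division,
  2m⁴ - 10m³ + 48m² - 136m + 128 = (2m - 10)(m³ + 15m + 16) + (18m² - 18m + 288)
  m³ + 15m + 16 = ((1/18)m + 1/18)(18m² - 18m + 288) + (0)
Last nonzero remainder: 18m² - 18m + 288. Dividing through by 18 gives the monic gcd m² - m + 16.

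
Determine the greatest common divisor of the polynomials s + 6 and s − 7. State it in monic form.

Apply the Euclidean algorithm:
  s + 6 = (s − 7) + (13)
  s − 7 = ((1/13)s − 7/13)(13) + (0)
The last nonzero remainder is the constant 13, so the polynomials are coprime and gcd = 1.

1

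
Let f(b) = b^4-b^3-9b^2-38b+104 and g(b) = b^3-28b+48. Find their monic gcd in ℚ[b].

By polynomial division,
  b^4-b^3-9b^2-38b+104 = (b-1)(b^3-28b+48) + (19b^2-114b+152)
  b^3-28b+48 = ((1/19)b+6/19)(19b^2-114b+152) + (0)
Last nonzero remainder: 19b^2-114b+152. Dividing through by 19 gives the monic gcd b^2-6b+8.

b^2-6b+8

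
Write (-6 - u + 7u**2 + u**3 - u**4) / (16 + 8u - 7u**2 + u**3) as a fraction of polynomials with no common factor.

(-6 + 5u + 2u**2 - u**3)/(16 - 8u + u**2)

Euclidean algorithm in ℚ[u]:
  -u**4 + u**3 + 7u**2 - u - 6 = (-u - 6)(u**3 - 7u**2 + 8u + 16) + (-27u**2 + 63u + 90)
  u**3 - 7u**2 + 8u + 16 = (-(1/27)u + 14/81)(-27u**2 + 63u + 90) + ((4/9)u + 4/9)
  -27u**2 + 63u + 90 = (-(243/4)u + 405/2)((4/9)u + 4/9) + (0)
Last nonzero remainder: (4/9)u + 4/9. Dividing through by 4/9 gives the monic gcd u + 1.
Cancel u + 1 from numerator and denominator to get the reduced form.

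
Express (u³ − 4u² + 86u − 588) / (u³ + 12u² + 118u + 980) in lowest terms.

By polynomial division,
  u³ − 4u² + 86u − 588 = (u³ + 12u² + 118u + 980) + (−16u² − 32u − 1568)
  u³ + 12u² + 118u + 980 = (−(1/16)u − 5/8)(−16u² − 32u − 1568) + (0)
Last nonzero remainder: −16u² − 32u − 1568. Dividing through by −16 gives the monic gcd u² + 2u + 98.
Cancel u² + 2u + 98 from numerator and denominator to get the reduced form.

(u − 6)/(u + 10)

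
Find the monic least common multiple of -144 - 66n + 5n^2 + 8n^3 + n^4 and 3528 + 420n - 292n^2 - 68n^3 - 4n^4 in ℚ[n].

-7056 - 5250n - 823n^2 + 396n^3 + 166n^4 + 22n^5 + n^6

Apply the Euclidean algorithm:
  n^4 + 8n^3 + 5n^2 - 66n - 144 = (-1/4)(-4n^4 - 68n^3 - 292n^2 + 420n + 3528) + (-9n^3 - 68n^2 + 39n + 738)
  -4n^4 - 68n^3 - 292n^2 + 420n + 3528 = ((4/9)n + 340/81)(-9n^3 - 68n^2 + 39n + 738) + (-(1936/81)n^2 - (1936/27)n + 3872/9)
  -9n^3 - 68n^2 + 39n + 738 = ((729/1936)n + 3321/1936)(-(1936/81)n^2 - (1936/27)n + 3872/9) + (0)
Last nonzero remainder: -(1936/81)n^2 - (1936/27)n + 3872/9. Dividing through by -1936/81 gives the monic gcd n^2 + 3n - 18.
Then lcm(f, g) = f·g / gcd(f, g); expanding and making the result monic gives the answer.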